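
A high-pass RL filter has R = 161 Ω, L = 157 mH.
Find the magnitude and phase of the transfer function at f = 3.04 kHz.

Step 1 — Angular frequency: ω = 2π·3040 = 1.91e+04 rad/s.
Step 2 — Transfer function: H(jω) = jωL/(R + jωL).
Step 3 — Numerator jωL = j·2999; denominator R + jωL = 161 + j2999.
Step 4 — H = 0.9971 + j0.05353.
Step 5 — Magnitude: |H| = 0.9986 (-0.0 dB); phase: φ = 3.1°.

|H| = 0.9986 (-0.0 dB), φ = 3.1°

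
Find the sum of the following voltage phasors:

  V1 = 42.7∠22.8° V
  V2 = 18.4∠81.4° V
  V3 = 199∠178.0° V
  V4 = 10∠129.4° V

Step 1 — Convert each phasor to rectangular form:
  V1 = 42.7·(cos(22.8°) + j·sin(22.8°)) = 39.36 + j16.55 V
  V2 = 18.4·(cos(81.4°) + j·sin(81.4°)) = 2.751 + j18.19 V
  V3 = 199·(cos(178.0°) + j·sin(178.0°)) = -198.9 + j6.945 V
  V4 = 10·(cos(129.4°) + j·sin(129.4°)) = -6.347 + j7.727 V
Step 2 — Sum components: V_total = -163.1 + j49.41 V.
Step 3 — Convert to polar: |V_total| = 170.4 V, ∠V_total = 163.1°.

V_total = 170.4∠163.1° V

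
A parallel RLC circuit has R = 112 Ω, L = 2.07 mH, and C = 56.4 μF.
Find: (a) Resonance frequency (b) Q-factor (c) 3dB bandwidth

Step 1 — Resonance: ω₀ = 1/√(LC) = 1/√(0.00207·5.64e-05) = 2927 rad/s.
Step 2 — f₀ = ω₀/(2π) = 465.8 Hz.
Step 3 — Parallel Q: Q = R/(ω₀L) = 112/(2927·0.00207) = 18.49.
Step 4 — Bandwidth: Δω = ω₀/Q = 158.3 rad/s; BW = Δω/(2π) = 25.2 Hz.

(a) f₀ = 465.8 Hz  (b) Q = 18.49  (c) BW = 25.2 Hz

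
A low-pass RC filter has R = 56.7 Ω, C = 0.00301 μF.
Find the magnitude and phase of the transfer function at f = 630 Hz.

Step 1 — Angular frequency: ω = 2π·630 = 3958 rad/s.
Step 2 — Transfer function: H(jω) = 1/(1 + jωRC).
Step 3 — Denominator: 1 + jωRC = 1 + j·3958·56.7·3.01e-09 = 1 + j0.0006756.
Step 4 — H = 1 - j0.0006756.
Step 5 — Magnitude: |H| = 1 (-0.0 dB); phase: φ = -0.0°.

|H| = 1 (-0.0 dB), φ = -0.0°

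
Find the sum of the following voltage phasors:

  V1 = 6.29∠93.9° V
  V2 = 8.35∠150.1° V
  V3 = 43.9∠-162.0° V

Step 1 — Convert each phasor to rectangular form:
  V1 = 6.29·(cos(93.9°) + j·sin(93.9°)) = -0.4278 + j6.275 V
  V2 = 8.35·(cos(150.1°) + j·sin(150.1°)) = -7.239 + j4.162 V
  V3 = 43.9·(cos(-162.0°) + j·sin(-162.0°)) = -41.75 - j13.57 V
Step 2 — Sum components: V_total = -49.42 - j3.128 V.
Step 3 — Convert to polar: |V_total| = 49.52 V, ∠V_total = -176.4°.

V_total = 49.52∠-176.4° V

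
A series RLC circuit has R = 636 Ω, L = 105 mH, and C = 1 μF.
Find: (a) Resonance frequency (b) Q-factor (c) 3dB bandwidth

Step 1 — Resonance condition Im(Z)=0 gives ω₀ = 1/√(LC).
Step 2 — ω₀ = 1/√(0.105·1e-06) = 3086 rad/s.
Step 3 — f₀ = ω₀/(2π) = 491.2 Hz.
Step 4 — Series Q: Q = ω₀L/R = 3086·0.105/636 = 0.5095.
Step 5 — 3dB bandwidth: Δω = ω₀/Q = 6057 rad/s; BW = Δω/(2π) = 964 Hz.

(a) f₀ = 491.2 Hz  (b) Q = 0.5095  (c) BW = 964 Hz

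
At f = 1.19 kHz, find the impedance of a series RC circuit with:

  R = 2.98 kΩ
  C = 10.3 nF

Step 1 — Angular frequency: ω = 2π·f = 2π·1190 = 7477 rad/s.
Step 2 — Component impedances:
  R: Z = R = 2980 Ω
  C: Z = 1/(jωC) = -j/(ω·C) = 0 - j1.298e+04 Ω
Step 3 — Series combination: Z_total = R + C = 2980 - j1.298e+04 Ω = 1.332e+04∠-77.1° Ω.

Z = 2980 - j1.298e+04 Ω = 1.332e+04∠-77.1° Ω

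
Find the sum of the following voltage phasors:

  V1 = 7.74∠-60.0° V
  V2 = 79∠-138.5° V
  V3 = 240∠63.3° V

Step 1 — Convert each phasor to rectangular form:
  V1 = 7.74·(cos(-60.0°) + j·sin(-60.0°)) = 3.87 - j6.703 V
  V2 = 79·(cos(-138.5°) + j·sin(-138.5°)) = -59.17 - j52.35 V
  V3 = 240·(cos(63.3°) + j·sin(63.3°)) = 107.8 + j214.4 V
Step 2 — Sum components: V_total = 52.54 + j155.4 V.
Step 3 — Convert to polar: |V_total| = 164 V, ∠V_total = 71.3°.

V_total = 164∠71.3° V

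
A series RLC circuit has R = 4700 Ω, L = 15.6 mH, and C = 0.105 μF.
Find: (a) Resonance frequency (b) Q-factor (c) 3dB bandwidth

Step 1 — Resonance condition Im(Z)=0 gives ω₀ = 1/√(LC).
Step 2 — ω₀ = 1/√(0.0156·1.05e-07) = 2.471e+04 rad/s.
Step 3 — f₀ = ω₀/(2π) = 3932 Hz.
Step 4 — Series Q: Q = ω₀L/R = 2.471e+04·0.0156/4700 = 0.08201.
Step 5 — 3dB bandwidth: Δω = ω₀/Q = 3.013e+05 rad/s; BW = Δω/(2π) = 4.795e+04 Hz.

(a) f₀ = 3932 Hz  (b) Q = 0.08201  (c) BW = 4.795e+04 Hz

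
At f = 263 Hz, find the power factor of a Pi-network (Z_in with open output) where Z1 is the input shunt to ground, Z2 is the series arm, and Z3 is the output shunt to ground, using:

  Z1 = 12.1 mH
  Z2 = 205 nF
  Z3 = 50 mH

Step 1 — Angular frequency: ω = 2π·f = 2π·263 = 1652 rad/s.
Step 2 — Component impedances:
  Z1: Z = jωL = j·1652·0.0121 = 0 + j19.99 Ω
  Z2: Z = 1/(jωC) = -j/(ω·C) = 0 - j2952 Ω
  Z3: Z = jωL = j·1652·0.05 = 0 + j82.62 Ω
Step 3 — With open output, the series arm Z2 and the output shunt Z3 appear in series to ground: Z2 + Z3 = 0 - j2869 Ω.
Step 4 — Parallel with input shunt Z1: Z_in = Z1 || (Z2 + Z3) = 0 + j20.14 Ω = 20.14∠90.0° Ω.
Step 5 — Power factor: PF = cos(φ) = Re(Z)/|Z| = -0/20.14 = -0.
Step 6 — Type: Im(Z) = 20.14 ⇒ lagging (phase φ = 90.0°).

PF = -0 (lagging, φ = 90.0°)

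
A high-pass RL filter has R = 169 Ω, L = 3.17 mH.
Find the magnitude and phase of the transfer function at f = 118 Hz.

Step 1 — Angular frequency: ω = 2π·118 = 741.4 rad/s.
Step 2 — Transfer function: H(jω) = jωL/(R + jωL).
Step 3 — Numerator jωL = j·2.35; denominator R + jωL = 169 + j2.35.
Step 4 — H = 0.0001934 + j0.0139.
Step 5 — Magnitude: |H| = 0.01391 (-37.1 dB); phase: φ = 89.2°.

|H| = 0.01391 (-37.1 dB), φ = 89.2°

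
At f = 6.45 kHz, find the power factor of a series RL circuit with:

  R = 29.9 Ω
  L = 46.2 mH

Step 1 — Angular frequency: ω = 2π·f = 2π·6450 = 4.053e+04 rad/s.
Step 2 — Component impedances:
  R: Z = R = 29.9 Ω
  L: Z = jωL = j·4.053e+04·0.0462 = 0 + j1872 Ω
Step 3 — Series combination: Z_total = R + L = 29.9 + j1872 Ω = 1873∠89.1° Ω.
Step 4 — Power factor: PF = cos(φ) = Re(Z)/|Z| = 29.9/1872.6 = 0.01597.
Step 5 — Type: Im(Z) = 1872 ⇒ lagging (phase φ = 89.1°).

PF = 0.01597 (lagging, φ = 89.1°)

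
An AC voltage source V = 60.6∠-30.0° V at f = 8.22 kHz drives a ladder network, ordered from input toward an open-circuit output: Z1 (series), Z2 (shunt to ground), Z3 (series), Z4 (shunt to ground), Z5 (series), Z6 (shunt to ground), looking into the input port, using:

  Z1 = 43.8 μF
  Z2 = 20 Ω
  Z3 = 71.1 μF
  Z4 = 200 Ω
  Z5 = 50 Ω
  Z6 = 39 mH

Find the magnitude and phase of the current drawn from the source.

Step 1 — Angular frequency: ω = 2π·f = 2π·8220 = 5.165e+04 rad/s.
Step 2 — Component impedances:
  Z1: Z = 1/(jωC) = -j/(ω·C) = 0 - j0.4421 Ω
  Z2: Z = R = 20 Ω
  Z3: Z = 1/(jωC) = -j/(ω·C) = 0 - j0.2723 Ω
  Z4: Z = R = 200 Ω
  Z5: Z = R = 50 Ω
  Z6: Z = jωL = j·5.165e+04·0.039 = 0 + j2014 Ω
Step 3 — Ladder network (open output): work backward from the far end, alternating series and parallel combinations. Z_in = 18.18 - j0.2804 Ω = 18.18∠-0.9° Ω.
Step 4 — Source phasor: V = 60.6∠-30.0° V = 52.48 - j30.3 V.
Step 5 — Ohm's law: I = V / Z_total = (52.48 - j30.3) / (18.18 - j0.2804) = 2.912 - j1.622 A.
Step 6 — Convert to polar: |I| = 3.334 A, ∠I = -29.1°.

I = 3.334∠-29.1° A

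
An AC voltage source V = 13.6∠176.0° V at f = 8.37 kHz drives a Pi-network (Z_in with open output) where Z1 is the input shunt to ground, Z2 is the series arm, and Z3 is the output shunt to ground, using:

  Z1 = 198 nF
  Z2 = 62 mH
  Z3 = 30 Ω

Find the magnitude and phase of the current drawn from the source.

Step 1 — Angular frequency: ω = 2π·f = 2π·8370 = 5.259e+04 rad/s.
Step 2 — Component impedances:
  Z1: Z = 1/(jωC) = -j/(ω·C) = 0 - j96.03 Ω
  Z2: Z = jωL = j·5.259e+04·0.062 = 0 + j3261 Ω
  Z3: Z = R = 30 Ω
Step 3 — With open output, the series arm Z2 and the output shunt Z3 appear in series to ground: Z2 + Z3 = 30 + j3261 Ω.
Step 4 — Parallel with input shunt Z1: Z_in = Z1 || (Z2 + Z3) = 0.02763 - j98.95 Ω = 98.95∠-90.0° Ω.
Step 5 — Source phasor: V = 13.6∠176.0° V = -13.57 + j0.9487 V.
Step 6 — Ohm's law: I = V / Z_total = (-13.57 + j0.9487) / (0.02763 - j98.95) = -0.009626 - j0.1371 A.
Step 7 — Convert to polar: |I| = 0.1374 A, ∠I = -94.0°.

I = 0.1374∠-94.0° A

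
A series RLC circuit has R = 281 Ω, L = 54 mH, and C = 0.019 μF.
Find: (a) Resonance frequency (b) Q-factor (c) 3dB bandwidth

Step 1 — Resonance: ω₀ = 1/√(LC) = 1/√(0.054·1.9e-08) = 3.122e+04 rad/s.
Step 2 — f₀ = ω₀/(2π) = 4969 Hz.
Step 3 — Series Q: Q = ω₀L/R = 3.122e+04·0.054/281 = 5.999.
Step 4 — Bandwidth: Δω = ω₀/Q = 5204 rad/s; BW = Δω/(2π) = 828.2 Hz.

(a) f₀ = 4969 Hz  (b) Q = 5.999  (c) BW = 828.2 Hz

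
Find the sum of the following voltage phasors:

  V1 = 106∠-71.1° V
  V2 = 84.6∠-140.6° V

Step 1 — Convert each phasor to rectangular form:
  V1 = 106·(cos(-71.1°) + j·sin(-71.1°)) = 34.34 - j100.3 V
  V2 = 84.6·(cos(-140.6°) + j·sin(-140.6°)) = -65.37 - j53.7 V
Step 2 — Sum components: V_total = -31.04 - j154 V.
Step 3 — Convert to polar: |V_total| = 157.1 V, ∠V_total = -101.4°.

V_total = 157.1∠-101.4° V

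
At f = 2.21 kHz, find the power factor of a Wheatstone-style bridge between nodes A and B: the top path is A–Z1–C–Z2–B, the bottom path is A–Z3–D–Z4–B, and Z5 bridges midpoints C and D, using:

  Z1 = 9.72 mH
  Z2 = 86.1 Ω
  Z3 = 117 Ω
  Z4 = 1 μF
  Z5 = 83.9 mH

Step 1 — Angular frequency: ω = 2π·f = 2π·2210 = 1.389e+04 rad/s.
Step 2 — Component impedances:
  Z1: Z = jωL = j·1.389e+04·0.00972 = 0 + j135 Ω
  Z2: Z = R = 86.1 Ω
  Z3: Z = R = 117 Ω
  Z4: Z = 1/(jωC) = -j/(ω·C) = 0 - j72.02 Ω
  Z5: Z = jωL = j·1.389e+04·0.0839 = 0 + j1165 Ω
Step 3 — Bridge requires nodal analysis (the Z5 bridge couples midpoints C and D, so the two paths cannot be reduced to a simple series/parallel combination). Setting node B to ground and injecting 1 A at node A, the 3-node admittance system at A, C, D solves to V_A = Z_AB = 102.3 + j15.52 Ω = 103.4∠8.6° Ω.
Step 4 — Power factor: PF = cos(φ) = Re(Z)/|Z| = 102.27/103.44 = 0.9887.
Step 5 — Type: Im(Z) = 15.52 ⇒ lagging (phase φ = 8.6°).

PF = 0.9887 (lagging, φ = 8.6°)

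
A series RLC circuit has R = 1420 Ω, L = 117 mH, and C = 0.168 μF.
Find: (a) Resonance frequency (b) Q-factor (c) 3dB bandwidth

Step 1 — Resonance condition Im(Z)=0 gives ω₀ = 1/√(LC).
Step 2 — ω₀ = 1/√(0.117·1.68e-07) = 7133 rad/s.
Step 3 — f₀ = ω₀/(2π) = 1135 Hz.
Step 4 — Series Q: Q = ω₀L/R = 7133·0.117/1420 = 0.5877.
Step 5 — 3dB bandwidth: Δω = ω₀/Q = 1.214e+04 rad/s; BW = Δω/(2π) = 1932 Hz.

(a) f₀ = 1135 Hz  (b) Q = 0.5877  (c) BW = 1932 Hz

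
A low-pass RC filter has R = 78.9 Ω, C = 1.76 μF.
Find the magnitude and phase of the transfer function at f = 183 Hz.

Step 1 — Angular frequency: ω = 2π·183 = 1150 rad/s.
Step 2 — Transfer function: H(jω) = 1/(1 + jωRC).
Step 3 — Denominator: 1 + jωRC = 1 + j·1150·78.9·1.76e-06 = 1 + j0.1597.
Step 4 — H = 0.9751 - j0.1557.
Step 5 — Magnitude: |H| = 0.9875 (-0.1 dB); phase: φ = -9.1°.

|H| = 0.9875 (-0.1 dB), φ = -9.1°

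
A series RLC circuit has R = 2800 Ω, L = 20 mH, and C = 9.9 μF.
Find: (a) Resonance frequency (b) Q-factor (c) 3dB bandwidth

Step 1 — Resonance: ω₀ = 1/√(LC) = 1/√(0.02·9.9e-06) = 2247 rad/s.
Step 2 — f₀ = ω₀/(2π) = 357.7 Hz.
Step 3 — Series Q: Q = ω₀L/R = 2247·0.02/2800 = 0.01605.
Step 4 — Bandwidth: Δω = ω₀/Q = 1.4e+05 rad/s; BW = Δω/(2π) = 2.228e+04 Hz.

(a) f₀ = 357.7 Hz  (b) Q = 0.01605  (c) BW = 2.228e+04 Hz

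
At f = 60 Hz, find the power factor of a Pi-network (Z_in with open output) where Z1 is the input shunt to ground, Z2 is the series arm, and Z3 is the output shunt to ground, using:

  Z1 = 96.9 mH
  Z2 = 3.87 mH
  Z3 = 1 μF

Step 1 — Angular frequency: ω = 2π·f = 2π·60 = 377 rad/s.
Step 2 — Component impedances:
  Z1: Z = jωL = j·377·0.0969 = 0 + j36.53 Ω
  Z2: Z = jωL = j·377·0.00387 = 0 + j1.459 Ω
  Z3: Z = 1/(jωC) = -j/(ω·C) = 0 - j2653 Ω
Step 3 — With open output, the series arm Z2 and the output shunt Z3 appear in series to ground: Z2 + Z3 = 0 - j2651 Ω.
Step 4 — Parallel with input shunt Z1: Z_in = Z1 || (Z2 + Z3) = 0 + j37.04 Ω = 37.04∠90.0° Ω.
Step 5 — Power factor: PF = cos(φ) = Re(Z)/|Z| = -0/37.04 = -0.
Step 6 — Type: Im(Z) = 37.04 ⇒ lagging (phase φ = 90.0°).

PF = -0 (lagging, φ = 90.0°)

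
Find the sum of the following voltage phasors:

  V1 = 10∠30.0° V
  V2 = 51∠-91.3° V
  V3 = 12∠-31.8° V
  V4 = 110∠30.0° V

Step 1 — Convert each phasor to rectangular form:
  V1 = 10·(cos(30.0°) + j·sin(30.0°)) = 8.66 + j5 V
  V2 = 51·(cos(-91.3°) + j·sin(-91.3°)) = -1.157 - j50.99 V
  V3 = 12·(cos(-31.8°) + j·sin(-31.8°)) = 10.2 - j6.323 V
  V4 = 110·(cos(30.0°) + j·sin(30.0°)) = 95.26 + j55 V
Step 2 — Sum components: V_total = 113 + j2.69 V.
Step 3 — Convert to polar: |V_total| = 113 V, ∠V_total = 1.4°.

V_total = 113∠1.4° V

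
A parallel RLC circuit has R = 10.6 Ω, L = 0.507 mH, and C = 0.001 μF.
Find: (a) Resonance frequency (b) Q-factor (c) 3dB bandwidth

Step 1 — Resonance: ω₀ = 1/√(LC) = 1/√(0.000507·1e-09) = 1.404e+06 rad/s.
Step 2 — f₀ = ω₀/(2π) = 2.235e+05 Hz.
Step 3 — Parallel Q: Q = R/(ω₀L) = 10.6/(1.404e+06·0.000507) = 0.01489.
Step 4 — Bandwidth: Δω = ω₀/Q = 9.434e+07 rad/s; BW = Δω/(2π) = 1.501e+07 Hz.

(a) f₀ = 2.235e+05 Hz  (b) Q = 0.01489  (c) BW = 1.501e+07 Hz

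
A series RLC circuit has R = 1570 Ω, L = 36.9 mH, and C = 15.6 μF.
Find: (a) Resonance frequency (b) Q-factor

Step 1 — Resonance condition Im(Z)=0 gives ω₀ = 1/√(LC).
Step 2 — ω₀ = 1/√(0.0369·1.56e-05) = 1318 rad/s.
Step 3 — f₀ = ω₀/(2π) = 209.8 Hz.
Step 4 — Series Q: Q = ω₀L/R = 1318·0.0369/1570 = 0.03098.

(a) f₀ = 209.8 Hz  (b) Q = 0.03098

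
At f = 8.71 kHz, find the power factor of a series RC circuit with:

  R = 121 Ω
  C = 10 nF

Step 1 — Angular frequency: ω = 2π·f = 2π·8710 = 5.473e+04 rad/s.
Step 2 — Component impedances:
  R: Z = R = 121 Ω
  C: Z = 1/(jωC) = -j/(ω·C) = 0 - j1827 Ω
Step 3 — Series combination: Z_total = R + C = 121 - j1827 Ω = 1831∠-86.2° Ω.
Step 4 — Power factor: PF = cos(φ) = Re(Z)/|Z| = 121/1831.3 = 0.06607.
Step 5 — Type: Im(Z) = -1827 ⇒ leading (phase φ = -86.2°).

PF = 0.06607 (leading, φ = -86.2°)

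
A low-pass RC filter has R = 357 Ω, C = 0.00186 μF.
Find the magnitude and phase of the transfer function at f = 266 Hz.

Step 1 — Angular frequency: ω = 2π·266 = 1671 rad/s.
Step 2 — Transfer function: H(jω) = 1/(1 + jωRC).
Step 3 — Denominator: 1 + jωRC = 1 + j·1671·357·1.86e-09 = 1 + j0.00111.
Step 4 — H = 1 - j0.00111.
Step 5 — Magnitude: |H| = 1 (-0.0 dB); phase: φ = -0.1°.

|H| = 1 (-0.0 dB), φ = -0.1°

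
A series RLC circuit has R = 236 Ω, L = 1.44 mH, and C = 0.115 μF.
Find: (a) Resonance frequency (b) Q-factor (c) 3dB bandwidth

Step 1 — Resonance condition Im(Z)=0 gives ω₀ = 1/√(LC).
Step 2 — ω₀ = 1/√(0.00144·1.15e-07) = 7.771e+04 rad/s.
Step 3 — f₀ = ω₀/(2π) = 1.237e+04 Hz.
Step 4 — Series Q: Q = ω₀L/R = 7.771e+04·0.00144/236 = 0.4742.
Step 5 — 3dB bandwidth: Δω = ω₀/Q = 1.639e+05 rad/s; BW = Δω/(2π) = 2.608e+04 Hz.

(a) f₀ = 1.237e+04 Hz  (b) Q = 0.4742  (c) BW = 2.608e+04 Hz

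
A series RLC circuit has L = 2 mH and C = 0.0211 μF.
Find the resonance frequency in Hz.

Step 1 — Resonance condition Im(Z)=0 gives ω₀ = 1/√(LC).
Step 2 — ω₀ = 1/√(0.002·2.11e-08) = 1.539e+05 rad/s.
Step 3 — f₀ = ω₀/(2π) = 2.45e+04 Hz.

f₀ = 2.45e+04 Hz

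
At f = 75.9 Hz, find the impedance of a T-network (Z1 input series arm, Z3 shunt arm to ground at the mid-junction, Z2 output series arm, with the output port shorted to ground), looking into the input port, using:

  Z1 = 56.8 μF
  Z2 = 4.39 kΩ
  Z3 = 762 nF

Step 1 — Angular frequency: ω = 2π·f = 2π·75.9 = 476.9 rad/s.
Step 2 — Component impedances:
  Z1: Z = 1/(jωC) = -j/(ω·C) = 0 - j36.92 Ω
  Z2: Z = R = 4390 Ω
  Z3: Z = 1/(jωC) = -j/(ω·C) = 0 - j2752 Ω
Step 3 — With the output port shorted to ground, the output series arm Z2 runs from the junction to ground; the shunt arm Z3 also runs from the junction to ground. They appear in parallel: Z3 || Z2 = 1238 - j1976 Ω.
Step 4 — Series with input arm Z1: Z_in = Z1 + (Z3 || Z2) = 1238 - j2012 Ω = 2363∠-58.4° Ω.

Z = 1238 - j2012 Ω = 2363∠-58.4° Ω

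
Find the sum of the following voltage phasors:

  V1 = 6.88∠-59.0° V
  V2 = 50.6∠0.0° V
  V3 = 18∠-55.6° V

Step 1 — Convert each phasor to rectangular form:
  V1 = 6.88·(cos(-59.0°) + j·sin(-59.0°)) = 3.543 - j5.897 V
  V2 = 50.6·(cos(0.0°) + j·sin(0.0°)) = 50.6 V
  V3 = 18·(cos(-55.6°) + j·sin(-55.6°)) = 10.17 - j14.85 V
Step 2 — Sum components: V_total = 64.31 - j20.75 V.
Step 3 — Convert to polar: |V_total| = 67.58 V, ∠V_total = -17.9°.

V_total = 67.58∠-17.9° V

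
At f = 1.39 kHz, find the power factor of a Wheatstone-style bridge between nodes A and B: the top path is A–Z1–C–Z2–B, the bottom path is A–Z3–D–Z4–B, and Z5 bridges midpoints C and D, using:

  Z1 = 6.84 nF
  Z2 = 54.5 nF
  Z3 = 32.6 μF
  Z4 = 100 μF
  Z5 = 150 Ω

Step 1 — Angular frequency: ω = 2π·f = 2π·1390 = 8734 rad/s.
Step 2 — Component impedances:
  Z1: Z = 1/(jωC) = -j/(ω·C) = 0 - j1.674e+04 Ω
  Z2: Z = 1/(jωC) = -j/(ω·C) = 0 - j2101 Ω
  Z3: Z = 1/(jωC) = -j/(ω·C) = 0 - j3.512 Ω
  Z4: Z = 1/(jωC) = -j/(ω·C) = 0 - j1.145 Ω
  Z5: Z = R = 150 Ω
Step 3 — Bridge requires nodal analysis (the Z5 bridge couples midpoints C and D, so the two paths cannot be reduced to a simple series/parallel combination). Setting node B to ground and injecting 1 A at node A, the 3-node admittance system at A, C, D solves to V_A = Z_AB = 1.672e-05 - j4.656 Ω = 4.656∠-90.0° Ω.
Step 4 — Power factor: PF = cos(φ) = Re(Z)/|Z| = 1.672e-05/4.656 = 3.591e-06.
Step 5 — Type: Im(Z) = -4.656 ⇒ leading (phase φ = -90.0°).

PF = 3.591e-06 (leading, φ = -90.0°)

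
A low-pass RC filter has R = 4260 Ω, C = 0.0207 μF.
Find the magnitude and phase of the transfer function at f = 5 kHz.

Step 1 — Angular frequency: ω = 2π·5000 = 3.142e+04 rad/s.
Step 2 — Transfer function: H(jω) = 1/(1 + jωRC).
Step 3 — Denominator: 1 + jωRC = 1 + j·3.142e+04·4260·2.07e-08 = 1 + j2.77.
Step 4 — H = 0.1153 - j0.3194.
Step 5 — Magnitude: |H| = 0.3395 (-9.4 dB); phase: φ = -70.2°.

|H| = 0.3395 (-9.4 dB), φ = -70.2°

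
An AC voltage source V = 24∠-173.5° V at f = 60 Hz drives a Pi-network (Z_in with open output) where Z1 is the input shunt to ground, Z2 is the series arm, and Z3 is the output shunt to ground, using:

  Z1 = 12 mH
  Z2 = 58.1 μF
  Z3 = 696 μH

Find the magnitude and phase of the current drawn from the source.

Step 1 — Angular frequency: ω = 2π·f = 2π·60 = 377 rad/s.
Step 2 — Component impedances:
  Z1: Z = jωL = j·377·0.012 = 0 + j4.524 Ω
  Z2: Z = 1/(jωC) = -j/(ω·C) = 0 - j45.66 Ω
  Z3: Z = jωL = j·377·0.000696 = 0 + j0.2624 Ω
Step 3 — With open output, the series arm Z2 and the output shunt Z3 appear in series to ground: Z2 + Z3 = 0 - j45.39 Ω.
Step 4 — Parallel with input shunt Z1: Z_in = Z1 || (Z2 + Z3) = 0 + j5.025 Ω = 5.025∠90.0° Ω.
Step 5 — Source phasor: V = 24∠-173.5° V = -23.85 - j2.717 V.
Step 6 — Ohm's law: I = V / Z_total = (-23.85 - j2.717) / (0 + j5.025) = -0.5407 + j4.746 A.
Step 7 — Convert to polar: |I| = 4.776 A, ∠I = 96.5°.

I = 4.776∠96.5° A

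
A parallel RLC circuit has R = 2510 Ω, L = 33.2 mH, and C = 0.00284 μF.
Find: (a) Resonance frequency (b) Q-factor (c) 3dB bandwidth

Step 1 — Resonance: ω₀ = 1/√(LC) = 1/√(0.0332·2.84e-09) = 1.03e+05 rad/s.
Step 2 — f₀ = ω₀/(2π) = 1.639e+04 Hz.
Step 3 — Parallel Q: Q = R/(ω₀L) = 2510/(1.03e+05·0.0332) = 0.7341.
Step 4 — Bandwidth: Δω = ω₀/Q = 1.403e+05 rad/s; BW = Δω/(2π) = 2.233e+04 Hz.

(a) f₀ = 1.639e+04 Hz  (b) Q = 0.7341  (c) BW = 2.233e+04 Hz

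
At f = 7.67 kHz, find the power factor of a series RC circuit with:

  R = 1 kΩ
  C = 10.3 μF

Step 1 — Angular frequency: ω = 2π·f = 2π·7670 = 4.819e+04 rad/s.
Step 2 — Component impedances:
  R: Z = R = 1000 Ω
  C: Z = 1/(jωC) = -j/(ω·C) = 0 - j2.015 Ω
Step 3 — Series combination: Z_total = R + C = 1000 - j2.015 Ω = 1000∠-0.1° Ω.
Step 4 — Power factor: PF = cos(φ) = Re(Z)/|Z| = 1000/1000 = 1.
Step 5 — Type: Im(Z) = -2.015 ⇒ leading (phase φ = -0.1°).

PF = 1 (leading, φ = -0.1°)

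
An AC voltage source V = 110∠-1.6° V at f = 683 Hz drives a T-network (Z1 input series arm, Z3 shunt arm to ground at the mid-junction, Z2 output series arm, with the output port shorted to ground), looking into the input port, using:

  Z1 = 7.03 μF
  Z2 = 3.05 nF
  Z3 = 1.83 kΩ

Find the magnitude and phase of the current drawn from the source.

Step 1 — Angular frequency: ω = 2π·f = 2π·683 = 4291 rad/s.
Step 2 — Component impedances:
  Z1: Z = 1/(jωC) = -j/(ω·C) = 0 - j33.15 Ω
  Z2: Z = 1/(jωC) = -j/(ω·C) = 0 - j7.64e+04 Ω
  Z3: Z = R = 1830 Ω
Step 3 — With the output port shorted to ground, the output series arm Z2 runs from the junction to ground; the shunt arm Z3 also runs from the junction to ground. They appear in parallel: Z3 || Z2 = 1829 - j43.81 Ω.
Step 4 — Series with input arm Z1: Z_in = Z1 + (Z3 || Z2) = 1829 - j76.95 Ω = 1831∠-2.4° Ω.
Step 5 — Source phasor: V = 110∠-1.6° V = 110 - j3.071 V.
Step 6 — Ohm's law: I = V / Z_total = (110 - j3.071) / (1829 - j76.95) = 0.06008 + j0.0008488 A.
Step 7 — Convert to polar: |I| = 0.06009 A, ∠I = 0.8°.

I = 0.06009∠0.8° A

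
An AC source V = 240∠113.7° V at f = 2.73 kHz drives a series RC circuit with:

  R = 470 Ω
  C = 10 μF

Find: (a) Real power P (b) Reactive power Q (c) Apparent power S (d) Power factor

Step 1 — Angular frequency: ω = 2π·f = 2π·2730 = 1.715e+04 rad/s.
Step 2 — Component impedances:
  R: Z = R = 470 Ω
  C: Z = 1/(jωC) = -j/(ω·C) = 0 - j5.83 Ω
Step 3 — Series combination: Z_total = R + C = 470 - j5.83 Ω = 470∠-0.7° Ω.
Step 4 — Source phasor: V = 240∠113.7° V = -96.47 + j219.8 V.
Step 5 — Current: I = V / Z = -0.211 + j0.465 A = 0.5106∠114.4° A.
Step 6 — Complex power: S = V·I* = 122.5 - j1.52 VA.
Step 7 — Real power: P = Re(S) = 122.5 W.
Step 8 — Reactive power: Q = Im(S) = -1.52 VAR.
Step 9 — Apparent power: |S| = 122.5 VA.
Step 10 — Power factor: PF = P/|S| = 0.9999 (leading).

(a) P = 122.5 W  (b) Q = -1.52 VAR  (c) S = 122.5 VA  (d) PF = 0.9999 (leading)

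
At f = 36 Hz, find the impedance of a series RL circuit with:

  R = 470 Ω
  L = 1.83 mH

Step 1 — Angular frequency: ω = 2π·f = 2π·36 = 226.2 rad/s.
Step 2 — Component impedances:
  R: Z = R = 470 Ω
  L: Z = jωL = j·226.2·0.00183 = 0 + j0.4139 Ω
Step 3 — Series combination: Z_total = R + L = 470 + j0.4139 Ω = 470∠0.1° Ω.

Z = 470 + j0.4139 Ω = 470∠0.1° Ω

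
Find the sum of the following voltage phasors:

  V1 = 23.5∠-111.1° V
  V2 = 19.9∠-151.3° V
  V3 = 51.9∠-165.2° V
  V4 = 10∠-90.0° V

Step 1 — Convert each phasor to rectangular form:
  V1 = 23.5·(cos(-111.1°) + j·sin(-111.1°)) = -8.46 - j21.92 V
  V2 = 19.9·(cos(-151.3°) + j·sin(-151.3°)) = -17.46 - j9.556 V
  V3 = 51.9·(cos(-165.2°) + j·sin(-165.2°)) = -50.18 - j13.26 V
  V4 = 10·(cos(-90.0°) + j·sin(-90.0°)) = 0 - j10 V
Step 2 — Sum components: V_total = -76.09 - j54.74 V.
Step 3 — Convert to polar: |V_total| = 93.74 V, ∠V_total = -144.3°.

V_total = 93.74∠-144.3° V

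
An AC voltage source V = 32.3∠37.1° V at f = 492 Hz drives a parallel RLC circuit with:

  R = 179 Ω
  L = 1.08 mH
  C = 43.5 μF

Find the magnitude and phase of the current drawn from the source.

Step 1 — Angular frequency: ω = 2π·f = 2π·492 = 3091 rad/s.
Step 2 — Component impedances:
  R: Z = R = 179 Ω
  L: Z = jωL = j·3091·0.00108 = 0 + j3.339 Ω
  C: Z = 1/(jωC) = -j/(ω·C) = 0 - j7.436 Ω
Step 3 — Parallel combination: 1/Z_total = 1/R + 1/L + 1/C; Z_total = 0.2048 + j6.052 Ω = 6.055∠88.1° Ω.
Step 4 — Source phasor: V = 32.3∠37.1° V = 25.76 + j19.48 V.
Step 5 — Ohm's law: I = V / Z_total = (25.76 + j19.48) / (0.2048 + j6.052) = 3.36 - j4.143 A.
Step 6 — Convert to polar: |I| = 5.334 A, ∠I = -51.0°.

I = 5.334∠-51.0° A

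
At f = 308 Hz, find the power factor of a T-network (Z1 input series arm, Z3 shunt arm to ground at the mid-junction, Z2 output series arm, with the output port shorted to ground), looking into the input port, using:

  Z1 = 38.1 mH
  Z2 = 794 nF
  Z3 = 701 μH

Step 1 — Angular frequency: ω = 2π·f = 2π·308 = 1935 rad/s.
Step 2 — Component impedances:
  Z1: Z = jωL = j·1935·0.0381 = 0 + j73.73 Ω
  Z2: Z = 1/(jωC) = -j/(ω·C) = 0 - j650.8 Ω
  Z3: Z = jωL = j·1935·0.000701 = 0 + j1.357 Ω
Step 3 — With the output port shorted to ground, the output series arm Z2 runs from the junction to ground; the shunt arm Z3 also runs from the junction to ground. They appear in parallel: Z3 || Z2 = 0 + j1.359 Ω.
Step 4 — Series with input arm Z1: Z_in = Z1 + (Z3 || Z2) = 0 + j75.09 Ω = 75.09∠90.0° Ω.
Step 5 — Power factor: PF = cos(φ) = Re(Z)/|Z| = 0/75.09 = 0.
Step 6 — Type: Im(Z) = 75.09 ⇒ lagging (phase φ = 90.0°).

PF = 0 (lagging, φ = 90.0°)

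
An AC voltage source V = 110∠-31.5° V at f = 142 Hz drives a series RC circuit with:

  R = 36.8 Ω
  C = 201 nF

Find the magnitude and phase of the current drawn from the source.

Step 1 — Angular frequency: ω = 2π·f = 2π·142 = 892.2 rad/s.
Step 2 — Component impedances:
  R: Z = R = 36.8 Ω
  C: Z = 1/(jωC) = -j/(ω·C) = 0 - j5576 Ω
Step 3 — Series combination: Z_total = R + C = 36.8 - j5576 Ω = 5576∠-89.6° Ω.
Step 4 — Source phasor: V = 110∠-31.5° V = 93.79 - j57.47 V.
Step 5 — Ohm's law: I = V / Z_total = (93.79 - j57.47) / (36.8 - j5576) = 0.01042 + j0.01675 A.
Step 6 — Convert to polar: |I| = 0.01973 A, ∠I = 58.1°.

I = 0.01973∠58.1° A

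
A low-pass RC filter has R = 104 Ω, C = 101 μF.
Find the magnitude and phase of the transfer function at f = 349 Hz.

Step 1 — Angular frequency: ω = 2π·349 = 2193 rad/s.
Step 2 — Transfer function: H(jω) = 1/(1 + jωRC).
Step 3 — Denominator: 1 + jωRC = 1 + j·2193·104·0.000101 = 1 + j23.03.
Step 4 — H = 0.001881 - j0.04333.
Step 5 — Magnitude: |H| = 0.04337 (-27.3 dB); phase: φ = -87.5°.

|H| = 0.04337 (-27.3 dB), φ = -87.5°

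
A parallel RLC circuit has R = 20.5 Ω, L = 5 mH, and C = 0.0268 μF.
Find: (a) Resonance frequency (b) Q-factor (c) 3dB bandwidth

Step 1 — Resonance: ω₀ = 1/√(LC) = 1/√(0.005·2.68e-08) = 8.639e+04 rad/s.
Step 2 — f₀ = ω₀/(2π) = 1.375e+04 Hz.
Step 3 — Parallel Q: Q = R/(ω₀L) = 20.5/(8.639e+04·0.005) = 0.04746.
Step 4 — Bandwidth: Δω = ω₀/Q = 1.82e+06 rad/s; BW = Δω/(2π) = 2.897e+05 Hz.

(a) f₀ = 1.375e+04 Hz  (b) Q = 0.04746  (c) BW = 2.897e+05 Hz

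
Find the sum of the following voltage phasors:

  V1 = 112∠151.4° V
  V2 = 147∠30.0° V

Step 1 — Convert each phasor to rectangular form:
  V1 = 112·(cos(151.4°) + j·sin(151.4°)) = -98.33 + j53.61 V
  V2 = 147·(cos(30.0°) + j·sin(30.0°)) = 127.3 + j73.5 V
Step 2 — Sum components: V_total = 28.97 + j127.1 V.
Step 3 — Convert to polar: |V_total| = 130.4 V, ∠V_total = 77.2°.

V_total = 130.4∠77.2° V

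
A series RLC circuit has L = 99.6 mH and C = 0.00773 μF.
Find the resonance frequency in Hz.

Step 1 — Resonance condition Im(Z)=0 gives ω₀ = 1/√(LC).
Step 2 — ω₀ = 1/√(0.0996·7.73e-09) = 3.604e+04 rad/s.
Step 3 — f₀ = ω₀/(2π) = 5736 Hz.

f₀ = 5736 Hz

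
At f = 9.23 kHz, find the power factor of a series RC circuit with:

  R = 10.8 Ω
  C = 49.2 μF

Step 1 — Angular frequency: ω = 2π·f = 2π·9230 = 5.799e+04 rad/s.
Step 2 — Component impedances:
  R: Z = R = 10.8 Ω
  C: Z = 1/(jωC) = -j/(ω·C) = 0 - j0.3505 Ω
Step 3 — Series combination: Z_total = R + C = 10.8 - j0.3505 Ω = 10.81∠-1.9° Ω.
Step 4 — Power factor: PF = cos(φ) = Re(Z)/|Z| = 10.8/10.8057 = 0.9995.
Step 5 — Type: Im(Z) = -0.3505 ⇒ leading (phase φ = -1.9°).

PF = 0.9995 (leading, φ = -1.9°)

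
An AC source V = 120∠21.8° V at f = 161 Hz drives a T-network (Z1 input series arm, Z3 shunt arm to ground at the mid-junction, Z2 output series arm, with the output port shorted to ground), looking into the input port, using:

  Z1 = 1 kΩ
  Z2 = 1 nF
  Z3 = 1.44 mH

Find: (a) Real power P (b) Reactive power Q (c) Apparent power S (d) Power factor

Step 1 — Angular frequency: ω = 2π·f = 2π·161 = 1012 rad/s.
Step 2 — Component impedances:
  Z1: Z = R = 1000 Ω
  Z2: Z = 1/(jωC) = -j/(ω·C) = 0 - j9.885e+05 Ω
  Z3: Z = jωL = j·1012·0.00144 = 0 + j1.457 Ω
Step 3 — With the output port shorted to ground, the output series arm Z2 runs from the junction to ground; the shunt arm Z3 also runs from the junction to ground. They appear in parallel: Z3 || Z2 = 0 + j1.457 Ω.
Step 4 — Series with input arm Z1: Z_in = Z1 + (Z3 || Z2) = 1000 + j1.457 Ω = 1000∠0.1° Ω.
Step 5 — Source phasor: V = 120∠21.8° V = 111.4 + j44.56 V.
Step 6 — Current: I = V / Z = 0.1115 + j0.0444 A = 0.12∠21.7° A.
Step 7 — Complex power: S = V·I* = 14.4 + j0.02098 VA.
Step 8 — Real power: P = Re(S) = 14.4 W.
Step 9 — Reactive power: Q = Im(S) = 0.02098 VAR.
Step 10 — Apparent power: |S| = 14.4 VA.
Step 11 — Power factor: PF = P/|S| = 1 (lagging).

(a) P = 14.4 W  (b) Q = 0.02098 VAR  (c) S = 14.4 VA  (d) PF = 1 (lagging)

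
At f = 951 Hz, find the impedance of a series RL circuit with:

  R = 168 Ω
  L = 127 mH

Step 1 — Angular frequency: ω = 2π·f = 2π·951 = 5975 rad/s.
Step 2 — Component impedances:
  R: Z = R = 168 Ω
  L: Z = jωL = j·5975·0.127 = 0 + j758.9 Ω
Step 3 — Series combination: Z_total = R + L = 168 + j758.9 Ω = 777.2∠77.5° Ω.

Z = 168 + j758.9 Ω = 777.2∠77.5° Ω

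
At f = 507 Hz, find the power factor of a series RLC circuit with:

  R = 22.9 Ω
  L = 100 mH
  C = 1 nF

Step 1 — Angular frequency: ω = 2π·f = 2π·507 = 3186 rad/s.
Step 2 — Component impedances:
  R: Z = R = 22.9 Ω
  L: Z = jωL = j·3186·0.1 = 0 + j318.6 Ω
  C: Z = 1/(jωC) = -j/(ω·C) = 0 - j3.139e+05 Ω
Step 3 — Series combination: Z_total = R + L + C = 22.9 - j3.136e+05 Ω = 3.136e+05∠-90.0° Ω.
Step 4 — Power factor: PF = cos(φ) = Re(Z)/|Z| = 22.9/3.136e+05 = 7.302e-05.
Step 5 — Type: Im(Z) = -3.136e+05 ⇒ leading (phase φ = -90.0°).

PF = 7.302e-05 (leading, φ = -90.0°)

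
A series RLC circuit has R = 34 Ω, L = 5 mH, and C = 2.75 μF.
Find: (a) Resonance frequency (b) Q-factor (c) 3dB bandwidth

Step 1 — Resonance: ω₀ = 1/√(LC) = 1/√(0.005·2.75e-06) = 8528 rad/s.
Step 2 — f₀ = ω₀/(2π) = 1357 Hz.
Step 3 — Series Q: Q = ω₀L/R = 8528·0.005/34 = 1.254.
Step 4 — Bandwidth: Δω = ω₀/Q = 6800 rad/s; BW = Δω/(2π) = 1082 Hz.

(a) f₀ = 1357 Hz  (b) Q = 1.254  (c) BW = 1082 Hz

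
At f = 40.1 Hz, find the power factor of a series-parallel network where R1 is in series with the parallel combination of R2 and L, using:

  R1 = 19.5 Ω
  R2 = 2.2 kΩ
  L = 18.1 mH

Step 1 — Angular frequency: ω = 2π·f = 2π·40.1 = 252 rad/s.
Step 2 — Component impedances:
  R1: Z = R = 19.5 Ω
  R2: Z = R = 2200 Ω
  L: Z = jωL = j·252·0.0181 = 0 + j4.56 Ω
Step 3 — Parallel branch: R2 || L = 1/(1/R2 + 1/L) = 0.009453 + j4.56 Ω.
Step 4 — Series with R1: Z_total = R1 + (R2 || L) = 19.51 + j4.56 Ω = 20.04∠13.2° Ω.
Step 5 — Power factor: PF = cos(φ) = Re(Z)/|Z| = 19.5095/20.0354 = 0.9738.
Step 6 — Type: Im(Z) = 4.56 ⇒ lagging (phase φ = 13.2°).

PF = 0.9738 (lagging, φ = 13.2°)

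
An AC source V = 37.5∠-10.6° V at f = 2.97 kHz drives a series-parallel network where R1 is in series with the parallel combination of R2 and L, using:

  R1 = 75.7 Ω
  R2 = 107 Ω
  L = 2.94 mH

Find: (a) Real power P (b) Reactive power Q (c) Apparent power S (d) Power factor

Step 1 — Angular frequency: ω = 2π·f = 2π·2970 = 1.866e+04 rad/s.
Step 2 — Component impedances:
  R1: Z = R = 75.7 Ω
  R2: Z = R = 107 Ω
  L: Z = jωL = j·1.866e+04·0.00294 = 0 + j54.86 Ω
Step 3 — Parallel branch: R2 || L = 1/(1/R2 + 1/L) = 22.27 + j43.44 Ω.
Step 4 — Series with R1: Z_total = R1 + (R2 || L) = 97.97 + j43.44 Ω = 107.2∠23.9° Ω.
Step 5 — Source phasor: V = 37.5∠-10.6° V = 36.86 - j6.898 V.
Step 6 — Current: I = V / Z = 0.2883 - j0.1982 A = 0.3499∠-34.5° A.
Step 7 — Complex power: S = V·I* = 11.99 + j5.319 VA.
Step 8 — Real power: P = Re(S) = 11.99 W.
Step 9 — Reactive power: Q = Im(S) = 5.319 VAR.
Step 10 — Apparent power: |S| = 13.12 VA.
Step 11 — Power factor: PF = P/|S| = 0.9142 (lagging).

(a) P = 11.99 W  (b) Q = 5.319 VAR  (c) S = 13.12 VA  (d) PF = 0.9142 (lagging)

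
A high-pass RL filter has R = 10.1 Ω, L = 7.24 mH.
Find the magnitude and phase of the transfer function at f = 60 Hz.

Step 1 — Angular frequency: ω = 2π·60 = 377 rad/s.
Step 2 — Transfer function: H(jω) = jωL/(R + jωL).
Step 3 — Numerator jωL = j·2.729; denominator R + jωL = 10.1 + j2.729.
Step 4 — H = 0.06806 + j0.2518.
Step 5 — Magnitude: |H| = 0.2609 (-11.7 dB); phase: φ = 74.9°.

|H| = 0.2609 (-11.7 dB), φ = 74.9°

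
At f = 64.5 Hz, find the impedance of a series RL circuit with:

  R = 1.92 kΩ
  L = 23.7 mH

Step 1 — Angular frequency: ω = 2π·f = 2π·64.5 = 405.3 rad/s.
Step 2 — Component impedances:
  R: Z = R = 1920 Ω
  L: Z = jωL = j·405.3·0.0237 = 0 + j9.605 Ω
Step 3 — Series combination: Z_total = R + L = 1920 + j9.605 Ω = 1920∠0.3° Ω.

Z = 1920 + j9.605 Ω = 1920∠0.3° Ω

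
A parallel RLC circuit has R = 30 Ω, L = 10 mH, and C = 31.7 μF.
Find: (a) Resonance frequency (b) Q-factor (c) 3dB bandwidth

Step 1 — Resonance: ω₀ = 1/√(LC) = 1/√(0.01·3.17e-05) = 1776 rad/s.
Step 2 — f₀ = ω₀/(2π) = 282.7 Hz.
Step 3 — Parallel Q: Q = R/(ω₀L) = 30/(1776·0.01) = 1.689.
Step 4 — Bandwidth: Δω = ω₀/Q = 1052 rad/s; BW = Δω/(2π) = 167.4 Hz.

(a) f₀ = 282.7 Hz  (b) Q = 1.689  (c) BW = 167.4 Hz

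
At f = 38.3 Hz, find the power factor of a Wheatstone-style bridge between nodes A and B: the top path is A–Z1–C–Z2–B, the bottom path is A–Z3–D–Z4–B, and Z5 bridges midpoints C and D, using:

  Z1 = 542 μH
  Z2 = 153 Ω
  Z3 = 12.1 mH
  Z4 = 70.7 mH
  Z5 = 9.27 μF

Step 1 — Angular frequency: ω = 2π·f = 2π·38.3 = 240.6 rad/s.
Step 2 — Component impedances:
  Z1: Z = jωL = j·240.6·0.000542 = 0 + j0.1304 Ω
  Z2: Z = R = 153 Ω
  Z3: Z = jωL = j·240.6·0.0121 = 0 + j2.912 Ω
  Z4: Z = jωL = j·240.6·0.0707 = 0 + j17.01 Ω
  Z5: Z = 1/(jωC) = -j/(ω·C) = 0 - j448.3 Ω
Step 3 — Bridge requires nodal analysis (the Z5 bridge couples midpoints C and D, so the two paths cannot be reduced to a simple series/parallel combination). Setting node B to ground and injecting 1 A at node A, the 3-node admittance system at A, C, D solves to V_A = Z_AB = 2.556 + j19.61 Ω = 19.78∠82.6° Ω.
Step 4 — Power factor: PF = cos(φ) = Re(Z)/|Z| = 2.5561/19.775 = 0.1293.
Step 5 — Type: Im(Z) = 19.61 ⇒ lagging (phase φ = 82.6°).

PF = 0.1293 (lagging, φ = 82.6°)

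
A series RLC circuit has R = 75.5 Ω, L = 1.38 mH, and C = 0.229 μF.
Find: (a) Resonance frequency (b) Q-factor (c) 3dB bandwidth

Step 1 — Resonance: ω₀ = 1/√(LC) = 1/√(0.00138·2.29e-07) = 5.625e+04 rad/s.
Step 2 — f₀ = ω₀/(2π) = 8953 Hz.
Step 3 — Series Q: Q = ω₀L/R = 5.625e+04·0.00138/75.5 = 1.028.
Step 4 — Bandwidth: Δω = ω₀/Q = 5.471e+04 rad/s; BW = Δω/(2π) = 8707 Hz.

(a) f₀ = 8953 Hz  (b) Q = 1.028  (c) BW = 8707 Hz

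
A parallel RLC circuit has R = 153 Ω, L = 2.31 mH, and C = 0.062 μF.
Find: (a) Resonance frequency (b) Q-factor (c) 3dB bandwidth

Step 1 — Resonance: ω₀ = 1/√(LC) = 1/√(0.00231·6.2e-08) = 8.356e+04 rad/s.
Step 2 — f₀ = ω₀/(2π) = 1.33e+04 Hz.
Step 3 — Parallel Q: Q = R/(ω₀L) = 153/(8.356e+04·0.00231) = 0.7926.
Step 4 — Bandwidth: Δω = ω₀/Q = 1.054e+05 rad/s; BW = Δω/(2π) = 1.678e+04 Hz.

(a) f₀ = 1.33e+04 Hz  (b) Q = 0.7926  (c) BW = 1.678e+04 Hz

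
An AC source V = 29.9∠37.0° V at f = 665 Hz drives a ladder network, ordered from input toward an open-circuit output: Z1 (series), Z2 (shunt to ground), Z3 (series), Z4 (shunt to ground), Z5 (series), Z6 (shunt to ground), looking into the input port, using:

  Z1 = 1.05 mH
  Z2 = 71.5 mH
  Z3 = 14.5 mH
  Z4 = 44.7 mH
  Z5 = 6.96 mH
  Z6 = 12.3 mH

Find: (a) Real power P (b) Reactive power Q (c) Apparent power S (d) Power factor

Step 1 — Angular frequency: ω = 2π·f = 2π·665 = 4178 rad/s.
Step 2 — Component impedances:
  Z1: Z = jωL = j·4178·0.00105 = 0 + j4.387 Ω
  Z2: Z = jωL = j·4178·0.0715 = 0 + j298.7 Ω
  Z3: Z = jωL = j·4178·0.0145 = 0 + j60.59 Ω
  Z4: Z = jωL = j·4178·0.0447 = 0 + j186.8 Ω
  Z5: Z = jωL = j·4178·0.00696 = 0 + j29.08 Ω
  Z6: Z = jωL = j·4178·0.0123 = 0 + j51.39 Ω
Step 3 — Ladder network (open output): work backward from the far end, alternating series and parallel combinations. Z_in = 0 + j88.37 Ω = 88.37∠90.0° Ω.
Step 4 — Source phasor: V = 29.9∠37.0° V = 23.88 + j17.99 V.
Step 5 — Current: I = V / Z = 0.2036 - j0.2702 A = 0.3383∠-53.0° A.
Step 6 — Complex power: S = V·I* = 0 + j10.12 VA.
Step 7 — Real power: P = Re(S) = 0 W.
Step 8 — Reactive power: Q = Im(S) = 10.12 VAR.
Step 9 — Apparent power: |S| = 10.12 VA.
Step 10 — Power factor: PF = P/|S| = 0 (lagging).

(a) P = 0 W  (b) Q = 10.12 VAR  (c) S = 10.12 VA  (d) PF = 0 (lagging)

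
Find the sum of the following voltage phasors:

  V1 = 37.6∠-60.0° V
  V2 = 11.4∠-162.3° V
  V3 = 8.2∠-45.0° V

Step 1 — Convert each phasor to rectangular form:
  V1 = 37.6·(cos(-60.0°) + j·sin(-60.0°)) = 18.8 - j32.56 V
  V2 = 11.4·(cos(-162.3°) + j·sin(-162.3°)) = -10.86 - j3.466 V
  V3 = 8.2·(cos(-45.0°) + j·sin(-45.0°)) = 5.798 - j5.798 V
Step 2 — Sum components: V_total = 13.74 - j41.83 V.
Step 3 — Convert to polar: |V_total| = 44.03 V, ∠V_total = -71.8°.

V_total = 44.03∠-71.8° V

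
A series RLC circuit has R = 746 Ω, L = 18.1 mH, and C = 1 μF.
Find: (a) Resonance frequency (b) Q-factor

Step 1 — Resonance condition Im(Z)=0 gives ω₀ = 1/√(LC).
Step 2 — ω₀ = 1/√(0.0181·1e-06) = 7433 rad/s.
Step 3 — f₀ = ω₀/(2π) = 1183 Hz.
Step 4 — Series Q: Q = ω₀L/R = 7433·0.0181/746 = 0.1803.

(a) f₀ = 1183 Hz  (b) Q = 0.1803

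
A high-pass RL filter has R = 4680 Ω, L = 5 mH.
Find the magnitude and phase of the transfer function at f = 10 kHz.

Step 1 — Angular frequency: ω = 2π·1e+04 = 6.283e+04 rad/s.
Step 2 — Transfer function: H(jω) = jωL/(R + jωL).
Step 3 — Numerator jωL = j·314.2; denominator R + jωL = 4680 + j314.2.
Step 4 — H = 0.004486 + j0.06683.
Step 5 — Magnitude: |H| = 0.06698 (-23.5 dB); phase: φ = 86.2°.

|H| = 0.06698 (-23.5 dB), φ = 86.2°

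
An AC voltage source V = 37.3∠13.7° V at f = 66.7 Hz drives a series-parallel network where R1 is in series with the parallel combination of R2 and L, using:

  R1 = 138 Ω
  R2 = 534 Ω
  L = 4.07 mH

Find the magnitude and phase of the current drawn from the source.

Step 1 — Angular frequency: ω = 2π·f = 2π·66.7 = 419.1 rad/s.
Step 2 — Component impedances:
  R1: Z = R = 138 Ω
  R2: Z = R = 534 Ω
  L: Z = jωL = j·419.1·0.00407 = 0 + j1.706 Ω
Step 3 — Parallel branch: R2 || L = 1/(1/R2 + 1/L) = 0.005448 + j1.706 Ω.
Step 4 — Series with R1: Z_total = R1 + (R2 || L) = 138 + j1.706 Ω = 138∠0.7° Ω.
Step 5 — Source phasor: V = 37.3∠13.7° V = 36.24 + j8.834 V.
Step 6 — Ohm's law: I = V / Z_total = (36.24 + j8.834) / (138 + j1.706) = 0.2633 + j0.06076 A.
Step 7 — Convert to polar: |I| = 0.2703 A, ∠I = 13.0°.

I = 0.2703∠13.0° A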